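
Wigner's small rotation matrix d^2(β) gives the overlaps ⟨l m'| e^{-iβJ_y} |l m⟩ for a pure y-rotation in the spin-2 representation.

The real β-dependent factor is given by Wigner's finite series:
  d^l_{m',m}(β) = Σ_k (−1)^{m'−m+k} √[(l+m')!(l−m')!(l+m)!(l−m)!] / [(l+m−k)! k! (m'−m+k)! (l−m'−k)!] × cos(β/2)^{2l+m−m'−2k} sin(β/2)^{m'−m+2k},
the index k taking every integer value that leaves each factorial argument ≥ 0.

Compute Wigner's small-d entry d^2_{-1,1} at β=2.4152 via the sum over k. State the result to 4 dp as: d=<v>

d=-0.4327

d^2_{-1,1}(β=2.4152) via Wigner's sum:
With c≡cos(β/2)=0.355264 and s≡sin(β/2)=0.934766, N=[1·6·6·1]^{1/2}=6.000000
The bounds max(0,m−m')=2 and min(l+m,l−m')=3 give 2 terms
  k=2: (−1)^0·6.0000/(2)·0.3553^2·0.9348^2 = +0.330849
  k=3: (−1)^1·6.0000/(6)·0.3553^0·0.9348^4 = -0.763505
d^2_{-1,1}(2.4152) = +0.330849 -0.763505 = -0.432656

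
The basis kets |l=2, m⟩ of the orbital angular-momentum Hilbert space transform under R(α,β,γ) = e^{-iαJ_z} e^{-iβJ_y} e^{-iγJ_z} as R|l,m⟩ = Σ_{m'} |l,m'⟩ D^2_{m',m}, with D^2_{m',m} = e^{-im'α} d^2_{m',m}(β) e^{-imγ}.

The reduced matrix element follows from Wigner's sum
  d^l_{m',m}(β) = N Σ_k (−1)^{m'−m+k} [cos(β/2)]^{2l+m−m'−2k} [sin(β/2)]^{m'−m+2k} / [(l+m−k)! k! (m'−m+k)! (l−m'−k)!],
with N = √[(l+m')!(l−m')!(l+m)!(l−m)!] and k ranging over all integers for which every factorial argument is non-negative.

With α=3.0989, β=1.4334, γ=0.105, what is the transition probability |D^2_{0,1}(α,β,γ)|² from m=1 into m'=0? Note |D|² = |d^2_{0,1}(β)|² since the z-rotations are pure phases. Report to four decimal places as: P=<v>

D^2_{0,1}(3.0989,1.4334,0.105) = e^{-i·0·3.0989}·d^2_{0,1}(1.4334)·e^{-i·1·0.105}. Compute d first:
c=cos(1.4334/2)=0.753978, s=sin(1.4334/2)=0.656900; N=√[2·2·6·1]=4.898979
The bounds max(0,m−m')=1 and min(l+m,l−m')=2 give 2 terms
  k=1: (−1)^0·4.8990/(2)·0.7540^3·0.6569^1 = +0.689684
  k=2: (−1)^1·4.8990/(2)·0.7540^1·0.6569^3 = -0.523519
d^2_{0,1}(1.4334) = +0.689684 -0.523519 = +0.166166
|D^2_{0,1}|² = |d^2_{0,1}(β)|² = (+0.166166)² = 0.027611 (the z-rotation phases have unit modulus)

P=0.0276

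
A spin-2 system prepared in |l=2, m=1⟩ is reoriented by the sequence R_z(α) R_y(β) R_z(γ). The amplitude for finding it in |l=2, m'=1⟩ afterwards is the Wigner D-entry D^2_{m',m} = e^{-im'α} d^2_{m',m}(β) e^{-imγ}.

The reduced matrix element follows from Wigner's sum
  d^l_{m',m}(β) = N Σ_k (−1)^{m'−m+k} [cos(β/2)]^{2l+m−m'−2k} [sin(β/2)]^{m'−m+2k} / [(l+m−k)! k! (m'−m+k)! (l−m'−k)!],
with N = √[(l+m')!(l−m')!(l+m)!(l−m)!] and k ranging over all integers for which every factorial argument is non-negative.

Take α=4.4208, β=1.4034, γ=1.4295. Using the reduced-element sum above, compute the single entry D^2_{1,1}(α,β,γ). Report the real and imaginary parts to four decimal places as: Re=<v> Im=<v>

Re=-0.3531 Im=-0.1632

Split into d^2_{1,1}(β=1.4034) × two z-phases.
With c≡cos(β/2)=0.763746 and s≡sin(β/2)=0.645517, N=[6·1·6·1]^{1/2}=6.000000
k: max(0,(1)−(1))=0 … min(2+(1),2−(1))=1
  k=0: (−1)^0·6.0000/(6)·0.7637^4·0.6455^0 = +0.340248
  k=1: (−1)^1·6.0000/(2)·0.7637^2·0.6455^2 = -0.729179
d^2_{1,1}(1.4034) = +0.340248 -0.729179 = -0.388931
D = (-0.287474+0.957788i)·(-0.388931)·(+0.140827-0.990034i) = -0.353056-0.163154i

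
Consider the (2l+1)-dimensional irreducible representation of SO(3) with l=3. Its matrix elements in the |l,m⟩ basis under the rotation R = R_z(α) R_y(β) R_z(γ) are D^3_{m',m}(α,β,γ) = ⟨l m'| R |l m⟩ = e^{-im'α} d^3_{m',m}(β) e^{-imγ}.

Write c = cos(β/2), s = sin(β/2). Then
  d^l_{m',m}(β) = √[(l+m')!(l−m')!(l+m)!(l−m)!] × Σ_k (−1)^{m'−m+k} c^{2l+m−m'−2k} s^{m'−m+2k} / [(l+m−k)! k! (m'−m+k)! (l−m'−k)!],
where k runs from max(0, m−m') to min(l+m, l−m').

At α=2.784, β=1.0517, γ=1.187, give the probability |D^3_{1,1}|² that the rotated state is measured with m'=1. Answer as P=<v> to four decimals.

Split into d^3_{1,1}(β=1.0517) × two z-phases.
With c≡cos(β/2)=0.864898 and s≡sin(β/2)=0.501948, N=[24·2·24·2]^{1/2}=48.000000
k: max(0,(1)−(1))=0 … min(3+(1),3−(1))=2
  k=0: (−1)^0·48.0000/(48)·0.8649^6·0.5019^0 = +0.418589
  k=1: (−1)^1·48.0000/(6)·0.8649^4·0.5019^2 = -1.127890
  k=2: (−1)^2·48.0000/(8)·0.8649^2·0.5019^4 = +0.284916
d^3_{1,1}(1.0517) = +0.418589 -1.127890 +0.284916 = -0.424385
|D^3_{1,1}|² = |d^3_{1,1}(β)|² = (-0.424385)² = 0.180103 (the z-rotation phases have unit modulus)

P=0.1801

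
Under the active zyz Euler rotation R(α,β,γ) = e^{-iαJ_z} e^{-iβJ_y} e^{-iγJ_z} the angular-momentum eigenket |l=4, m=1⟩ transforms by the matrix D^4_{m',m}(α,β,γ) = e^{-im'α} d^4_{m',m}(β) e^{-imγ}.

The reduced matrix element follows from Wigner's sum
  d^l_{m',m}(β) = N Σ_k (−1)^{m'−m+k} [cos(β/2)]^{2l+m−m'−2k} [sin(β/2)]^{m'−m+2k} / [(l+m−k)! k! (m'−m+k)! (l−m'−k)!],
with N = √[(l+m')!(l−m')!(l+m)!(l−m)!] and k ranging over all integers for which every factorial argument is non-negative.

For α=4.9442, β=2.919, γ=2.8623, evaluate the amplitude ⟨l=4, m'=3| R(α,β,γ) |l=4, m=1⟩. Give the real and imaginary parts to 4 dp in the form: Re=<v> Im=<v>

Re=-0.0008 Im=-0.0018

D^4_{3,1}(4.9442,2.919,2.8623) = e^{-i·3·4.9442}·d^4_{3,1}(2.919)·e^{-i·1·2.8623}. Compute d first:
Half-angle: c=0.111067, s=0.993813. N=√(5040·1·120·6)=1904.940944
k: max(0,(1)−(3))=0 … min(4+(1),4−(3))=1
  k=0: (−1)^2·1904.9409/(240)·0.1111^6·0.9938^2 = +0.000015
  k=1: (−1)^3·1904.9409/(144)·0.1111^4·0.9938^4 = -0.001964
d^4_{3,1}(2.919) = +0.000015 -0.001964 = -0.001949
Attach z-rotation phases: D = e^{-i(3)(4.9442)}·(-0.001949)·e^{-i(1)(2.8623)} = -0.000788-0.001783i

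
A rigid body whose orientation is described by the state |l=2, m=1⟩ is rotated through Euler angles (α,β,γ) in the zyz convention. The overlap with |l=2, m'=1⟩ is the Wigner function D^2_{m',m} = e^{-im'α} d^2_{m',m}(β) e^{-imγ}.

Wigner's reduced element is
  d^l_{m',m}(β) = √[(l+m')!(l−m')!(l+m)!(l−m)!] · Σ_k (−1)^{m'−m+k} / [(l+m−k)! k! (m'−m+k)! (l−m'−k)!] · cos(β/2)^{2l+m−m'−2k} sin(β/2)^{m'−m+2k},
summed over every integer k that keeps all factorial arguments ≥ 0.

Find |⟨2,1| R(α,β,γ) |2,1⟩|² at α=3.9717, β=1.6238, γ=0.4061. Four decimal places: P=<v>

P=0.2742

D^2_{1,1}(3.9717,1.6238,0.4061) = e^{-i·1·3.9717}·d^2_{1,1}(1.6238)·e^{-i·1·0.4061}. Compute d first:
Half-angle: c=0.688121, s=0.725596. N=√(6·1·6·1)=6.000000
k∈{0,1} keeps every argument non-negative
  k=0: (−1)^0·6.0000/(6)·0.6881^4·0.7256^0 = +0.224212
  k=1: (−1)^1·6.0000/(2)·0.6881^2·0.7256^2 = -0.747895
d^2_{1,1}(1.6238) = +0.224212 -0.747895 = -0.523683
|D^2_{1,1}|² = |d^2_{1,1}(β)|² = (-0.523683)² = 0.274244 (the z-rotation phases have unit modulus)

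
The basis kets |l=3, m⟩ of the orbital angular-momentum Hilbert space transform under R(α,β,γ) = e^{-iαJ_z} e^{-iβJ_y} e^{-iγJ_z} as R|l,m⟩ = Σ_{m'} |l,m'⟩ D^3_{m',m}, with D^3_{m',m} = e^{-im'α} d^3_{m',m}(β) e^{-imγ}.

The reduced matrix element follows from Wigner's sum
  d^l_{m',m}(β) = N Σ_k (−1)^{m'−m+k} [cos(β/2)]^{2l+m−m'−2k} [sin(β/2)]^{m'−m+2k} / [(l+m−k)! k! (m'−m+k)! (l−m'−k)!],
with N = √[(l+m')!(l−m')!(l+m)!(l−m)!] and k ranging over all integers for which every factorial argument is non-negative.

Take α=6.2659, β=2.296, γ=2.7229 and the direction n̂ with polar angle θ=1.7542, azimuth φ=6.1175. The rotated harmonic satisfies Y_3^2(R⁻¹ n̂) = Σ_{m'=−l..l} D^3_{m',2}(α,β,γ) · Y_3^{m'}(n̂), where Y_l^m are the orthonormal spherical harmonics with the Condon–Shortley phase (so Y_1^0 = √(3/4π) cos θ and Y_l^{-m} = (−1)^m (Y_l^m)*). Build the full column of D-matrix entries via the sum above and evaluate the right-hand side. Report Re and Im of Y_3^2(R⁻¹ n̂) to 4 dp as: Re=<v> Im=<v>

Need the full column D^3_{m',2} for m'=−3..3 at α=6.2659, β=2.296, γ=2.7229.
cos(β/2)=0.410312, sin(β/2)=0.911945
d^3_{-3,2}: single k=5 term ⇒ +0.633919;  D = +0.448189+0.448307i
d^3_{-2,2}: k∈[4..5] ⇒ +0.582202 -0.575191 = +0.007011;  D = +0.004870+0.005043i
d^3_{-1,2}: k∈[3..4] ⇒ +0.331344 -0.818386 = -0.487041;  D = -0.332234-0.356132i
d^3_{0,2}: k∈[2..3] ⇒ +0.129109 -0.637770 = -0.508662;  D = -0.340502-0.377882i
d^3_{1,2}: k∈[1..2] ⇒ +0.033538 -0.331344 = -0.297806;  D = -0.195500-0.224651i
d^3_{2,2}: k∈[0..1] ⇒ +0.004772 -0.117860 = -0.113088;  D = -0.072753-0.086579i
d^3_{3,2}: single k=0 term ⇒ -0.025979;  D = -0.016367-0.020175i
Y_3^{m'}(θ=1.7542,φ=6.1175) and Σ D·Y over m':
  (+0.4482+0.4483i)·(+0.3486+0.1891i)  (+0.0049+0.0050i)·(-0.1704-0.0586i)  (-0.3322-0.3561i)·(-0.2613-0.0437i)  (-0.3405-0.3779i)·(+0.1929+0.0000i)  (-0.1955-0.2247i)·(+0.2613-0.0437i)  (-0.0728-0.0866i)·(-0.1704+0.0586i)  (-0.0164-0.0202i)·(-0.3486+0.1891i)
Y_3^2(R⁻¹ n̂) = +0.042598+0.238845i

Re=0.0426 Im=0.2388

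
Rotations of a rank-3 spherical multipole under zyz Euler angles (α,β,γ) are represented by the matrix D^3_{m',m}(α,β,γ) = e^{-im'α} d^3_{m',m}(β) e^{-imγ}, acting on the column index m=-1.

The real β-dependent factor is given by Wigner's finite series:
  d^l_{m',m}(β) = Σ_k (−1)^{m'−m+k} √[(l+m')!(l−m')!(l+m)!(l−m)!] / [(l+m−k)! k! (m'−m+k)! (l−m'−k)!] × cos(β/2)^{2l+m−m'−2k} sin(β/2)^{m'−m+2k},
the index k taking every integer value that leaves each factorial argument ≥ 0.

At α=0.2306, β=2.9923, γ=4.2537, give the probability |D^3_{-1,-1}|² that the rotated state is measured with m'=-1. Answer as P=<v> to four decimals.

P=0.0011

D^3_{-1,-1}(0.2306,2.9923,4.2537) = e^{-i·-1·0.2306}·d^3_{-1,-1}(2.9923)·e^{-i·-1·4.2537}. Compute d first:
c=cos(2.9923/2)=0.074577, s=sin(2.9923/2)=0.997215; N=√[2·24·2·24]=48.000000
k: max(0,(-1)−(-1))=0 … min(3+(-1),3−(-1))=2
  k=0: (−1)^0·48.0000/(48)·0.0746^6·0.9972^0 = +0.000000
  k=1: (−1)^1·48.0000/(6)·0.0746^4·0.9972^2 = -0.000246
  k=2: (−1)^2·48.0000/(8)·0.0746^2·0.9972^4 = +0.033000
d^3_{-1,-1}(2.9923) = +0.000000 -0.000246 +0.033000 = +0.032754
|D^3_{-1,-1}|² = |d^3_{-1,-1}(β)|² = (+0.032754)² = 0.001073 (the z-rotation phases have unit modulus)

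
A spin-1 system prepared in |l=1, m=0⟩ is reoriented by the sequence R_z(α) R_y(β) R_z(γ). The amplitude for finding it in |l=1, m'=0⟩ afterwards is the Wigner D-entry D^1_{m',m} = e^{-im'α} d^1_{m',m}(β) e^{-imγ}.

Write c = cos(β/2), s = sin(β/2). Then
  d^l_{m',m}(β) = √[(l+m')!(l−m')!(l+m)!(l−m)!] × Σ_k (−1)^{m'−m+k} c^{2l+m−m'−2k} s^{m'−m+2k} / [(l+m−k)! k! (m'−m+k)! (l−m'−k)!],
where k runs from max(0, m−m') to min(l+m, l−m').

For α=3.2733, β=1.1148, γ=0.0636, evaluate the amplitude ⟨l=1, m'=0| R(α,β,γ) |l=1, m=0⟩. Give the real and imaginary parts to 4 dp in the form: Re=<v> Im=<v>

Re=0.4404 Im=0.0000

Split into d^1_{0,0}(β=1.1148) × two z-phases.
Half-angle: c=0.848633, s=0.528982. N=√(1·1·1·1)=1.000000
k∈{0,1} keeps every argument non-negative
  k=0: (−1)^0·1.0000/(1)·0.8486^2·0.5290^0 = +0.720179
  k=1: (−1)^1·1.0000/(1)·0.8486^0·0.5290^2 = -0.279821
d^1_{0,0}(1.1148) = +0.720179 -0.279821 = +0.440357
Phases: e^{-i·(0)·3.2733}=+1.000000+0.000000i, e^{-i·(0)·0.0636}=+1.000000+0.000000i ⇒ D=+0.440357+0.000000i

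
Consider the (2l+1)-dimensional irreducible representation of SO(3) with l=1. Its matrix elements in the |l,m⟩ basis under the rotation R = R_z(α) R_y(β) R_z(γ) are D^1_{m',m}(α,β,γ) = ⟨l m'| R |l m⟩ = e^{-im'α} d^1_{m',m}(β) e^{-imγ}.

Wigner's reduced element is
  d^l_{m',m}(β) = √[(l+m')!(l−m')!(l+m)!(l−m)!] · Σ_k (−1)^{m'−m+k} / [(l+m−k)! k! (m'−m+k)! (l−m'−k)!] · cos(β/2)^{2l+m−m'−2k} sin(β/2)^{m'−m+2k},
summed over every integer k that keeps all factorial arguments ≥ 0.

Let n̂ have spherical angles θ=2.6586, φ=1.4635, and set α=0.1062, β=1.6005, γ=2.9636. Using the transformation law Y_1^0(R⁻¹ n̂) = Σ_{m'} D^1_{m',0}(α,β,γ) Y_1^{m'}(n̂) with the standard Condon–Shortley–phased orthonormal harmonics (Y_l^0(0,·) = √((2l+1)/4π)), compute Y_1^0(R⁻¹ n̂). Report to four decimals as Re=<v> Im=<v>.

Re=0.0609 Im=0.0000

Need the full column D^1_{m',0} for m'=−1..1 at α=0.1062, β=1.6005, γ=2.9636.
cos(β/2)=0.696527, sin(β/2)=0.717530
d^1_{-1,0}: single k=1 term ⇒ +0.706795;  D = +0.702813+0.074921i
d^1_{0,0}: k∈[0..1] ⇒ +0.485150 -0.514850 = -0.029699;  D = -0.029699+0.000000i
d^1_{1,0}: single k=0 term ⇒ -0.706795;  D = -0.702813+0.074921i
Y_1^{m'}(θ=2.6586,φ=1.4635) and Σ D·Y over m':
  (+0.7028+0.0749i)·(+0.0172-0.1595i)  (-0.0297+0.0000i)·(-0.4327+0.0000i)  (-0.7028+0.0749i)·(-0.0172-0.1595i)
Y_1^0(R⁻¹ n̂) = +0.060910+0.000000i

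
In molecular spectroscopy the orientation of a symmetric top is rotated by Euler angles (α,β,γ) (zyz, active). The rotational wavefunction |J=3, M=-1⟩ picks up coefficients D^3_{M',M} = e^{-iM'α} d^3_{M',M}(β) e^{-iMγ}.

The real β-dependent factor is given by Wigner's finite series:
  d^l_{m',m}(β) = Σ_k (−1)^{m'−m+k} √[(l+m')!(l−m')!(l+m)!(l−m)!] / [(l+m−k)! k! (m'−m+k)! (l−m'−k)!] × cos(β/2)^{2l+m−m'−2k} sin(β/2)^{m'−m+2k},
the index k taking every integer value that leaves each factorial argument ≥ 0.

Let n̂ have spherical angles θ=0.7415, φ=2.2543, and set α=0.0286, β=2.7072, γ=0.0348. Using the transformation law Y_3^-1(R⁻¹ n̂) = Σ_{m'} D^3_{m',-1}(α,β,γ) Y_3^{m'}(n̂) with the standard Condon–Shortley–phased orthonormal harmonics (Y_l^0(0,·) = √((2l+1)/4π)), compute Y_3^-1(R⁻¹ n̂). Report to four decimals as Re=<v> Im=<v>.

Re=0.0670 Im=-0.4386

Need the full column D^3_{m',-1} for m'=−3..3 at α=0.0286, β=2.7072, γ=0.0348.
cos(β/2)=0.215493, sin(β/2)=0.976505
d^3_{-3,-1}: single k=2 term ⇒ +0.007964;  D = +0.007906+0.000958i
d^3_{-2,-1}: k∈[1..2] ⇒ +0.001435 -0.058932 = -0.057497;  D = -0.057254-0.005282i
d^3_{-1,-1}: k∈[0..2] ⇒ +0.000100 -0.016450 +0.253347 = +0.236997;  D = +0.236520+0.015016i
d^3_{0,-1}: k∈[0..2] ⇒ -0.001572 +0.096835 -0.662821 = -0.567558;  D = -0.567214-0.019747i
d^3_{1,-1}: k∈[0..2] ⇒ +0.012338 -0.337795 +0.867058 = +0.541600;  D = +0.541590+0.003358i
d^3_{2,-1}: k∈[0..1] ⇒ -0.058932 +0.605070 = +0.546138;  D = +0.546001-0.012232i
d^3_{3,-1}: single k=0 term ⇒ +0.163534;  D = +0.163322-0.008337i
Y_3^{m'}(θ=0.7415,φ=2.2543) and Σ D·Y over m':
  (+0.0079+0.0010i)·(+0.1140-0.0593i)  (-0.0573-0.0053i)·(-0.0696+0.3367i)  (+0.2365+0.0150i)·(-0.2370-0.2910i)  (-0.5672-0.0197i)·(-0.0773+0.0000i)  (+0.5416+0.0034i)·(+0.2370-0.2910i)  (+0.5460-0.0122i)·(-0.0696-0.3367i)  (+0.1633-0.0083i)·(-0.1140-0.0593i)
Y_3^-1(R⁻¹ n̂) = +0.066967-0.438620i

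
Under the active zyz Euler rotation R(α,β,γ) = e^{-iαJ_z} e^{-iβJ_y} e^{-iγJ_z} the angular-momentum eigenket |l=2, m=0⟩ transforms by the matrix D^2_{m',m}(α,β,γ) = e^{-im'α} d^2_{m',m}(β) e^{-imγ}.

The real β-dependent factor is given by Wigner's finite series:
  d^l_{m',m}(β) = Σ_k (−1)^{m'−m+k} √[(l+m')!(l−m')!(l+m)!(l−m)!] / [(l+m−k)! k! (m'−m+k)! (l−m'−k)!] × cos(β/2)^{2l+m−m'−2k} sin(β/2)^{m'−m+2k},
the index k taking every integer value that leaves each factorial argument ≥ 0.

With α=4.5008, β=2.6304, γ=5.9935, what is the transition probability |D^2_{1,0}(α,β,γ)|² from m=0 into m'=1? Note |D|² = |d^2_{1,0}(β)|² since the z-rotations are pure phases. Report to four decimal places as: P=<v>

Split into d^2_{1,0}(β=2.6304) × two z-phases.
Half-angle: c=0.252822, s=0.967513. N=√(6·1·2·2)=4.898979
k∈{0,1} keeps every argument non-negative
  k=0: (−1)^1·4.8990/(2)·0.2528^3·0.9675^1 = -0.038298
  k=1: (−1)^2·4.8990/(2)·0.2528^1·0.9675^3 = +0.560869
d^2_{1,0}(2.6304) = -0.038298 +0.560869 = +0.522570
|D^2_{1,0}|² = |d^2_{1,0}(β)|² = (+0.522570)² = 0.273080 (the z-rotation phases have unit modulus)

P=0.2731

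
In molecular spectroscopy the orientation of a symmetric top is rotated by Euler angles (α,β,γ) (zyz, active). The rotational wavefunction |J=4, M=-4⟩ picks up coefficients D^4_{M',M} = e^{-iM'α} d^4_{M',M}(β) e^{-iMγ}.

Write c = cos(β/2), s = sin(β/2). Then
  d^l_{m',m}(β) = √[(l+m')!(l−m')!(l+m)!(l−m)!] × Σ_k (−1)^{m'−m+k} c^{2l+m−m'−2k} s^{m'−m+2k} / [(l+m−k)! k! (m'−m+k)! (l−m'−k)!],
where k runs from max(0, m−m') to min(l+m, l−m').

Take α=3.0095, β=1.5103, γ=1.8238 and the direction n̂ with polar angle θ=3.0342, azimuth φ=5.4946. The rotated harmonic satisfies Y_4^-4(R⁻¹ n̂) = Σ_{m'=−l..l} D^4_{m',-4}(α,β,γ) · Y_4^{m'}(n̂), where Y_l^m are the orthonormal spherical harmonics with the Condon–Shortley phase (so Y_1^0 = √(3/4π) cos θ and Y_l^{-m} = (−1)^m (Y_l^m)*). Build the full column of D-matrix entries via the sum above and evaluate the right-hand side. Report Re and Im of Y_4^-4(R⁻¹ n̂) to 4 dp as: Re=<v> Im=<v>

Re=0.3111 Im=0.2883

Need the full column D^4_{m',-4} for m'=−4..4 at α=3.0095, β=1.5103, γ=1.8238.
cos(β/2)=0.728169, sin(β/2)=0.685398
d^4_{-4,-4}: single k=0 term ⇒ +0.079042;  D = +0.069976+0.036755i
d^4_{-3,-4}: single k=0 term ⇒ -0.210432;  D = +0.171786+0.121537i
d^4_{-2,-4}: single k=0 term ⇒ +0.370558;  D = +0.271681+0.251998i
d^4_{-1,-4}: single k=0 term ⇒ -0.493267;  D = +0.314316+0.380156i
d^4_{0,-4}: single k=0 term ⇒ +0.519097;  D = +0.275201+0.440143i
d^4_{1,-4}: single k=0 term ⇒ -0.437023;  D = +0.180866+0.397840i
d^4_{2,-4}: single k=0 term ⇒ +0.290871;  D = +0.084455+0.278340i
d^4_{3,-4}: single k=0 term ⇒ -0.146345;  D = +0.023677+0.144416i
d^4_{4,-4}: single k=0 term ⇒ +0.048701;  D = +0.001481+0.048679i
Y_4^{m'}(θ=3.0342,φ=5.4946) and Σ D·Y over m':
  (+0.0700+0.0368i)·(-0.0001-0.0000i)  (+0.1718+0.1215i)·(+0.0011-0.0011i)  (+0.2717+0.2520i)·(-0.0001+0.0228i)  (+0.3143+0.3802i)·(-0.1393-0.1402i)  (+0.2752+0.4401i)·(+0.7982+0.0000i)  (+0.1809+0.3978i)·(+0.1393-0.1402i)  (+0.0845+0.2783i)·(-0.0001-0.0228i)  (+0.0237+0.1444i)·(-0.0011-0.0011i)  (+0.0015+0.0487i)·(-0.0001+0.0000i)
Y_4^-4(R⁻¹ n̂) = +0.311114+0.288297i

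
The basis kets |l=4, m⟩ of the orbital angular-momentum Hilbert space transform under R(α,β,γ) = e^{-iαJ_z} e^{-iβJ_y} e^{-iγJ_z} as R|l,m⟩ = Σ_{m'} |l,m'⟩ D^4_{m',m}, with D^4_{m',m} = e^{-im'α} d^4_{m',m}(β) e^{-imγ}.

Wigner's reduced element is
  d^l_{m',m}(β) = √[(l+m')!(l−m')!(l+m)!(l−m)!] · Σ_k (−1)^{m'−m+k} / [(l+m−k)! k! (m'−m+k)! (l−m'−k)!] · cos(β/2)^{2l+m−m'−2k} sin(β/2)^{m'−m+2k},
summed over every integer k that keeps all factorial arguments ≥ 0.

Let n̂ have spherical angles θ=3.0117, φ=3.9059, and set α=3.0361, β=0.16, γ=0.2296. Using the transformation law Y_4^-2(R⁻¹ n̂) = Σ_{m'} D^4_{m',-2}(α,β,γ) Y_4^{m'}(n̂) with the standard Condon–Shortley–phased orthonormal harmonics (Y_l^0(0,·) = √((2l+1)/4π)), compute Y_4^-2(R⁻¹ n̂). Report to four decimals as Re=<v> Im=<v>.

Re=0.1186 Im=-0.0395

Need the full column D^4_{m',-2} for m'=−4..4 at α=3.0361, β=0.16, γ=0.2296.
cos(β/2)=0.996802, sin(β/2)=0.079915
d^4_{-4,-2}: single k=2 term ⇒ +0.033150;  D = +0.033127+0.001234i
d^4_{-3,-2}: k∈[1..2] ⇒ +0.292383 -0.005638 = +0.286745;  D = -0.283830-0.040786i
d^4_{-2,-2}: k∈[0..2] ⇒ +0.974698 -0.075177 +0.000604 = +0.900125;  D = +0.872538+0.221137i
d^4_{-1,-2}: k∈[0..2] ⇒ -0.331531 +0.010654 -0.000046 = -0.320922;  D = +0.301056+0.111160i
d^4_{0,-2}: k∈[0..2] ⇒ +0.059433 -0.001019 +0.000002 = +0.058417;  D = +0.052365+0.025892i
d^4_{1,-2}: k∈[0..2] ⇒ -0.007103 +0.000068 -0.000000 = -0.007035;  D = +0.005942+0.003765i
d^4_{2,-2}: k∈[0..2] ⇒ +0.000604 -0.000003 +0.000000 = +0.000601;  D = +0.000471+0.000373i
d^4_{3,-2}: k∈[0..1] ⇒ -0.000036 +0.000000 = -0.000036;  D = +0.000026+0.000025i
d^4_{4,-2}: single k=0 term ⇒ +0.000001;  D = +0.000001+0.000001i
Y_4^{m'}(θ=3.0117,φ=3.9059) and Σ D·Y over m':
  (+0.0331+0.0012i)·(-0.0001-0.0000i)  (-0.2838-0.0408i)·(-0.0018-0.0020i)  (+0.8725+0.2211i)·(+0.0014-0.0330i)  (+0.3011+0.1112i)·(+0.1703-0.1633i)  (+0.0524+0.0259i)·(+0.7763+0.0000i)  (+0.0059+0.0038i)·(-0.1703-0.1633i)  (+0.0005+0.0004i)·(+0.0014+0.0330i)  (+0.0000+0.0000i)·(+0.0018-0.0020i)  (+0.0000+0.0000i)·(-0.0001+0.0000i)
Y_4^-2(R⁻¹ n̂) = +0.118589-0.039541i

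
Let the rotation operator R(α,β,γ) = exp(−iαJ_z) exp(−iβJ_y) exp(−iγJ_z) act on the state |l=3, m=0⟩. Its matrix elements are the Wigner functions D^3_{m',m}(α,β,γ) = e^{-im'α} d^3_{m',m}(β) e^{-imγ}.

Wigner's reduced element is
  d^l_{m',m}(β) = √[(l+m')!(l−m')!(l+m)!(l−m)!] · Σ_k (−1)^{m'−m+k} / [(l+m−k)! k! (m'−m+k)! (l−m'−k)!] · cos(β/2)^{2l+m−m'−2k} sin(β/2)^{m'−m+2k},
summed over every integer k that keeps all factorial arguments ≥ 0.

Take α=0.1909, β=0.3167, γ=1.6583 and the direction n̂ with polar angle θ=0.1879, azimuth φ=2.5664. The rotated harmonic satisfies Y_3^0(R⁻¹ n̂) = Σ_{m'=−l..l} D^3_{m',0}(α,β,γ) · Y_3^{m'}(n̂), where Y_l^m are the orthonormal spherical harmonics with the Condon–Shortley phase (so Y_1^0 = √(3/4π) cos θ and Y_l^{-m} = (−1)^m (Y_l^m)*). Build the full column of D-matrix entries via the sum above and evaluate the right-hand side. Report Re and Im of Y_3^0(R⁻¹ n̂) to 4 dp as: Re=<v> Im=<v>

Re=0.3244 Im=0.0000

Need the full column D^3_{m',0} for m'=−3..3 at α=0.1909, β=0.3167, γ=1.6583.
cos(β/2)=0.987489, sin(β/2)=0.157689
d^3_{-3,0}: single k=3 term ⇒ +0.016886;  D = +0.014191+0.009150i
d^3_{-2,0}: k∈[2..3] ⇒ +0.129507 -0.003302 = +0.126204;  D = +0.117117+0.047023i
d^3_{-1,0}: k∈[1..3] ⇒ +0.512924 -0.039239 +0.000334 = +0.474019;  D = +0.465408+0.089942i
d^3_{0,0}: k∈[0..3] ⇒ +0.927242 -0.212801 +0.005426 -0.000015 = +0.719852;  D = +0.719852+0.000000i
d^3_{1,0}: k∈[0..2] ⇒ -0.512924 +0.039239 -0.000334 = -0.474019;  D = -0.465408+0.089942i
d^3_{2,0}: k∈[0..1] ⇒ +0.129507 -0.003302 = +0.126204;  D = +0.117117-0.047023i
d^3_{3,0}: single k=0 term ⇒ -0.016886;  D = -0.014191+0.009150i
Y_3^{m'}(θ=0.1879,φ=2.5664) and Σ D·Y over m':
  (+0.0142+0.0092i)·(+0.0004-0.0027i)  (+0.1171+0.0470i)·(+0.0143+0.0320i)  (+0.4654+0.0899i)·(-0.1938-0.1256i)  (+0.7199+0.0000i)·(+0.6693+0.0000i)  (-0.4654+0.0899i)·(+0.1938-0.1256i)  (+0.1171-0.0470i)·(+0.0143-0.0320i)  (-0.0142+0.0092i)·(-0.0004-0.0027i)
Y_3^0(R⁻¹ n̂) = +0.324392+0.000000i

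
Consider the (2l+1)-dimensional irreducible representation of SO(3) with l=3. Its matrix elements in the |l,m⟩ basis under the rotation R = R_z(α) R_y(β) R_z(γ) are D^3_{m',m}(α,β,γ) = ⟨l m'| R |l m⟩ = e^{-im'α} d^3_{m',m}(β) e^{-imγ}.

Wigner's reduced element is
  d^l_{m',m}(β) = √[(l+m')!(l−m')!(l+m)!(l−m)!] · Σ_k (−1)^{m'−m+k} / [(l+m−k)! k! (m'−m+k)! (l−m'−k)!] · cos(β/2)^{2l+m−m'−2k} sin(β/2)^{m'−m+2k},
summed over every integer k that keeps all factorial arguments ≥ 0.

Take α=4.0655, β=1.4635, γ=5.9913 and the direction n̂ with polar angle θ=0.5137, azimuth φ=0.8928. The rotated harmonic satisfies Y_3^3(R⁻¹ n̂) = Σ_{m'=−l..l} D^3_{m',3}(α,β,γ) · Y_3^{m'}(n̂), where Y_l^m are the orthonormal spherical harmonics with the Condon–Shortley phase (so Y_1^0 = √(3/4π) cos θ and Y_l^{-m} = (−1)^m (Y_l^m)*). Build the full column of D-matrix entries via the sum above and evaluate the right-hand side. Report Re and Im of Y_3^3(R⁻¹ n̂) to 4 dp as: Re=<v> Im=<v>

Re=0.2193 Im=0.2378

Need the full column D^3_{m',3} for m'=−3..3 at α=4.0655, β=1.4635, γ=5.9913.
cos(β/2)=0.744006, sin(β/2)=0.668173
d^3_{-3,3}: single k=6 term ⇒ +0.088988;  D = +0.077846+0.043114i
d^3_{-2,3}: single k=5 term ⇒ +0.242715;  D = -0.221805+0.098553i
d^3_{-1,3}: single k=4 term ⇒ +0.427320;  D = +0.096906-0.416187i
d^3_{0,3}: single k=3 term ⇒ +0.549428;  D = +0.351905+0.421941i
d^3_{1,3}: single k=2 term ⇒ +0.529821;  D = -0.529205+0.025555i
d^3_{2,3}: single k=1 term ⇒ +0.373119;  D = +0.210259-0.308235i
d^3_{3,3}: single k=0 term ⇒ +0.169613;  D = +0.054202+0.160719i
Y_3^{m'}(θ=0.5137,φ=0.8928) and Σ D·Y over m':
  (+0.0778+0.0431i)·(-0.0443-0.0221i)  (-0.2218+0.0986i)·(-0.0458-0.2100i)  (+0.0969-0.4162i)·(+0.2782-0.3454i)  (+0.3519+0.4219i)·(+0.2576+0.0000i)  (-0.5292+0.0256i)·(-0.2782-0.3454i)  (+0.2103-0.3082i)·(-0.0458+0.2100i)  (+0.0542+0.1607i)·(+0.0443-0.0221i)
Y_3^3(R⁻¹ n̂) = +0.219309+0.237759i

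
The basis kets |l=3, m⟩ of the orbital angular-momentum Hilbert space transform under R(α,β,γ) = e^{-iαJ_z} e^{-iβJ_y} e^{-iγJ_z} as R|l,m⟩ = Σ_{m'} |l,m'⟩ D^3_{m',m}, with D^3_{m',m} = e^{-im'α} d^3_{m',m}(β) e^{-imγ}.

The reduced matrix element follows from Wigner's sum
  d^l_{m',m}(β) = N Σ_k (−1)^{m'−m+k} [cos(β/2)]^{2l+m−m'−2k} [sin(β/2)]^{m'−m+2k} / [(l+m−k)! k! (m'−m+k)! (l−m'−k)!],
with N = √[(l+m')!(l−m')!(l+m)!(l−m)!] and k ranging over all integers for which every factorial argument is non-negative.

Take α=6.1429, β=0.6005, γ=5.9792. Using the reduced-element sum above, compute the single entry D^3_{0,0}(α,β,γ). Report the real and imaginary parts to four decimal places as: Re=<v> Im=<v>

Re=0.1665 Im=0.0000

First d^3_{0,0}(β=0.6005), then the phase factors e^{-i(0)α} and e^{-i(0)γ}:
c=cos(0.6005/2)=0.955263, s=sin(0.6005/2)=0.295759; N=√[6·6·6·6]=36.000000
k∈{0,1,2,3} keeps every argument non-negative
  k=0: (−1)^0·36.0000/(36)·0.9553^6·0.2958^0 = +0.759865
  k=1: (−1)^1·36.0000/(4)·0.9553^4·0.2958^2 = -0.655556
  k=2: (−1)^2·36.0000/(4)·0.9553^2·0.2958^4 = +0.062841
  k=3: (−1)^3·36.0000/(36)·0.9553^0·0.2958^6 = -0.000669
d^3_{0,0}(0.6005) = +0.759865 -0.655556 +0.062841 -0.000669 = +0.166481
Attach z-rotation phases: D = e^{-i(0)(6.1429)}·(+0.166481)·e^{-i(0)(5.9792)} = +0.166481+0.000000i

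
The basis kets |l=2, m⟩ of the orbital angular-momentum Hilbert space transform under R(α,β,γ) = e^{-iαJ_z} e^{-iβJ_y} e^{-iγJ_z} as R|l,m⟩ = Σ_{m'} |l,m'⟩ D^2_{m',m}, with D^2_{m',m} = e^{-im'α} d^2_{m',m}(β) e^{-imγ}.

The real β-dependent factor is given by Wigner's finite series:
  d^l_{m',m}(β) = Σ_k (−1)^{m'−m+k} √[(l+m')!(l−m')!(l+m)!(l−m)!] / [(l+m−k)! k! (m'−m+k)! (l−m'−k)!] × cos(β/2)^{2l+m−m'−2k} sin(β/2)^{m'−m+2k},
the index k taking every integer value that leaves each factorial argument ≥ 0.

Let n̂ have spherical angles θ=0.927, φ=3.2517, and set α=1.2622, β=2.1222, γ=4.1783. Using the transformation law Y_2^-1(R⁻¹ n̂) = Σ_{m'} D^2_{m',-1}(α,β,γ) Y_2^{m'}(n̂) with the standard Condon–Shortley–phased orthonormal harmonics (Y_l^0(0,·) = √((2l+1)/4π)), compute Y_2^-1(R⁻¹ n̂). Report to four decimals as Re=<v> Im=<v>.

Need the full column D^2_{m',-1} for m'=−2..2 at α=1.2622, β=2.1222, γ=4.1783.
cos(β/2)=0.487912, sin(β/2)=0.872893
d^2_{-2,-1}: single k=1 term ⇒ +0.202776;  D = +0.185192+0.082594i
d^2_{-1,-1}: k∈[0..1] ⇒ +0.056672 -0.544160 = -0.487488;  D = -0.324404+0.363877i
d^2_{0,-1}: k∈[0..1] ⇒ -0.248348 +0.794877 = +0.546528;  D = -0.278214-0.470415i
d^2_{1,-1}: k∈[0..1] ⇒ +0.544160 -0.580555 = -0.036395;  D = +0.035474-0.008138i
d^2_{2,-1}: single k=0 term ⇒ -0.649014;  D = +0.053873-0.646774i
Y_2^{m'}(θ=0.927,φ=3.2517) and Σ D·Y over m':
  (+0.1852+0.0826i)·(+0.2411-0.0540i)  (-0.3244+0.3639i)·(-0.3686+0.0408i)  (-0.2782-0.4704i)·(+0.0255+0.0000i)  (+0.0355-0.0081i)·(+0.3686+0.0408i)  (+0.0539-0.6468i)·(+0.2411+0.0540i)
Y_2^-1(R⁻¹ n̂) = +0.208091-0.304044i

Re=0.2081 Im=-0.3040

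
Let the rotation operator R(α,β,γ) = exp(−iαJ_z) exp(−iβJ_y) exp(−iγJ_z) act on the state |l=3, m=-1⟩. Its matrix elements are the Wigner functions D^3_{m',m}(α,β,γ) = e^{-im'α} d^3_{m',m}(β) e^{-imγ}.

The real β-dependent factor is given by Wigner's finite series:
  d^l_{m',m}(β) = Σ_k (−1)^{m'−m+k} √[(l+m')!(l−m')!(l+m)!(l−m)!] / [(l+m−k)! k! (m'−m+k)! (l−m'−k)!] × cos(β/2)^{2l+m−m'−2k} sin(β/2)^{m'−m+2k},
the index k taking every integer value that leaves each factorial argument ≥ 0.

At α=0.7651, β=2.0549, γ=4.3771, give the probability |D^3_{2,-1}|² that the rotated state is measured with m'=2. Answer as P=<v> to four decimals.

First d^3_{2,-1}(β=2.0549), then the phase factors e^{-i(2)α} and e^{-i(-1)γ}:
Half-angle: c=0.517003, s=0.855983. N=√(120·1·2·24)=75.894664
k: max(0,(-1)−(2))=0 … min(3+(-1),3−(2))=1
  k=0: (−1)^3·75.8947/(12)·0.5170^3·0.8560^3 = -0.548158
  k=1: (−1)^4·75.8947/(24)·0.5170^1·0.8560^5 = +0.751312
d^3_{2,-1}(2.0549) = -0.548158 +0.751312 = +0.203153
|D^3_{2,-1}|² = |d^3_{2,-1}(β)|² = (+0.203153)² = 0.041271 (the z-rotation phases have unit modulus)

P=0.0413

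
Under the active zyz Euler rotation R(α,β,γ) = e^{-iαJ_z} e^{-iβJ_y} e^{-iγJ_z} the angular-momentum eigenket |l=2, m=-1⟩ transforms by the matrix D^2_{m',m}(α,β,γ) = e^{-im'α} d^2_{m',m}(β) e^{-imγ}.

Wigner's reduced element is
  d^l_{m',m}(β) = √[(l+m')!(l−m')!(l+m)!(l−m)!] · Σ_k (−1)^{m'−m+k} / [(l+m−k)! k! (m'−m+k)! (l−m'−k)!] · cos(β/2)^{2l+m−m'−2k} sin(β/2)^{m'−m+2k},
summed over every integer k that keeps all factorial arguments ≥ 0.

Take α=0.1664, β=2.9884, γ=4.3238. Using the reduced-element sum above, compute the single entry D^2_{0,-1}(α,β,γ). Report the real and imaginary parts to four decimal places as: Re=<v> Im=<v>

D^2_{0,-1}(0.1664,2.9884,4.3238) = e^{-i·0·0.1664}·d^2_{0,-1}(2.9884)·e^{-i·-1·4.3238}. Compute d first:
c=cos(2.9884/2)=0.076521, s=sin(2.9884/2)=0.997068; N=√[2·2·1·6]=4.898979
k∈{0,1} keeps every argument non-negative
  k=0: (−1)^1·4.8990/(2)·0.0765^3·0.9971^1 = -0.001094
  k=1: (−1)^2·4.8990/(2)·0.0765^1·0.9971^3 = +0.185795
d^2_{0,-1}(2.9884) = -0.001094 +0.185795 = +0.184700
Phases: e^{-i·(0)·0.1664}=+1.000000+0.000000i, e^{-i·(-1)·4.3238}=-0.378883-0.925445i ⇒ D=-0.069980-0.170930i

Re=-0.0700 Im=-0.1709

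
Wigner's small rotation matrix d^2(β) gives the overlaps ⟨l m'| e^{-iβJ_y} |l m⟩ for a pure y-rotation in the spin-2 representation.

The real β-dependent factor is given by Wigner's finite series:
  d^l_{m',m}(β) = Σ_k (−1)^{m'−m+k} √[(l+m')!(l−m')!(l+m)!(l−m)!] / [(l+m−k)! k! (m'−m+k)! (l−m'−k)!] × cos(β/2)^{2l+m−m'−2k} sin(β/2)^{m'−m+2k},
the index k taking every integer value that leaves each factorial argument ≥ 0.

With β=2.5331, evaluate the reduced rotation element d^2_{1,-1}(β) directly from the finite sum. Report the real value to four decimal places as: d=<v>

d=-0.5835

d^2_{1,-1}(β=2.5331) via Wigner's sum:
c=cos(2.5331/2)=0.299574, s=sin(2.5331/2)=0.954073; N=√[6·1·1·6]=6.000000
k∈{0,1} keeps every argument non-negative
  k=0: (−1)^2·6.0000/(2)·0.2996^2·0.9541^2 = +0.245072
  k=1: (−1)^3·6.0000/(6)·0.2996^0·0.9541^4 = -0.828565
d^2_{1,-1}(2.5331) = +0.245072 -0.828565 = -0.583493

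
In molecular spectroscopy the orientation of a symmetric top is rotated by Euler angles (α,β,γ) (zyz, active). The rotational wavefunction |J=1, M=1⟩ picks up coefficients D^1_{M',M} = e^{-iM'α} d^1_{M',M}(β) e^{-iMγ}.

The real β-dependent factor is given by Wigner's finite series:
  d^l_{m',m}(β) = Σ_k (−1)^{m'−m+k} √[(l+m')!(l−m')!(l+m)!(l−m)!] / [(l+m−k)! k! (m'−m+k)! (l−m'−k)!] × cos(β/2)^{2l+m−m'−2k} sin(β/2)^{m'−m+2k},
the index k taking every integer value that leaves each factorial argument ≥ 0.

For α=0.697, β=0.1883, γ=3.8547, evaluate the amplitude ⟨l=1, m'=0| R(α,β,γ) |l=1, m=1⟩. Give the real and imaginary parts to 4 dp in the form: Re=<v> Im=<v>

D^1_{0,1}(0.697,0.1883,3.8547) = e^{-i·0·0.697}·d^1_{0,1}(0.1883)·e^{-i·1·3.8547}. Compute d first:
Half-angle: c=0.995571, s=0.094011. N=√(1·1·2·1)=1.414214
k: max(0,(1)−(0))=1 … min(1+(1),1−(0))=1
  k=1: (−1)^0·1.4142/(1)·0.9956^1·0.0940^1 = +0.132363
d^1_{0,1}(0.1883) = +0.132363
D = (+1.000000+0.000000i)·(+0.132363)·(-0.756333+0.654187i) = -0.100110+0.086590i

Re=-0.1001 Im=0.0866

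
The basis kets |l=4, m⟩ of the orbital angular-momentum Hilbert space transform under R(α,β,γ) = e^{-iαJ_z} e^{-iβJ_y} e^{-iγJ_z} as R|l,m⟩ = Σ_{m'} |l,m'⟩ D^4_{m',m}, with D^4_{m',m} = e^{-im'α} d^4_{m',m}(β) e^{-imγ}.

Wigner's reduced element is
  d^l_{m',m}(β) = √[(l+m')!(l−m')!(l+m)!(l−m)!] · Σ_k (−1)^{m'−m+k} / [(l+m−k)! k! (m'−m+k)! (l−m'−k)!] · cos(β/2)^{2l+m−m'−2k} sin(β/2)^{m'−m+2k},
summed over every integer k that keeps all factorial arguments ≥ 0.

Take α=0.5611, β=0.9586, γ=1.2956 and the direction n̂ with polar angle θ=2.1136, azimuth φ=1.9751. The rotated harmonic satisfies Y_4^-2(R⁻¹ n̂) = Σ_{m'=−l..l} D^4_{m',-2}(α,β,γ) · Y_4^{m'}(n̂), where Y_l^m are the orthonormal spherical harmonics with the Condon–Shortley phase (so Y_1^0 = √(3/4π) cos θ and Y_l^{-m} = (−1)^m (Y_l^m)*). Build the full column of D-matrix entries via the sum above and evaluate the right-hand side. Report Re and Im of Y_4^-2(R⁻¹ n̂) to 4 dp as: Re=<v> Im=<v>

Need the full column D^4_{m',-2} for m'=−4..4 at α=0.5611, β=0.9586, γ=1.2956.
cos(β/2)=0.887318, sin(β/2)=0.461158
d^4_{-4,-2}: single k=2 term ⇒ +0.549230;  D = +0.067500-0.545067i
d^4_{-3,-2}: k∈[1..2] ⇒ +0.747255 -0.605524 = +0.141731;  D = -0.060098-0.128359i
d^4_{-2,-2}: k∈[0..2] ⇒ +0.384268 -1.245537 +0.420541 = -0.440729;  D = +0.370619+0.238501i
d^4_{-1,-2}: k∈[0..2] ⇒ -0.847307 +1.144333 -0.206064 = +0.090961;  D = -0.090956-0.000974i
d^4_{0,-2}: k∈[0..2] ⇒ +0.984684 -0.709262 +0.071842 = +0.347264;  D = -0.295980+0.181627i
d^4_{1,-2}: k∈[0..2] ⇒ -0.762888 +0.309096 -0.016698 = -0.470490;  D = +0.208580-0.421729i
d^4_{2,-2}: k∈[0..2] ⇒ +0.420541 -0.090874 +0.002045 = +0.331712;  D = +0.033709+0.329995i
d^4_{3,-2}: k∈[0..1] ⇒ -0.163558 +0.014726 = -0.148832;  D = -0.091592-0.117311i
d^4_{4,-2}: single k=0 term ⇒ +0.040072;  D = +0.037686+0.013620i
Y_4^{m'}(θ=2.1136,φ=1.9751) and Σ D·Y over m':
  (+0.0675-0.5451i)·(-0.0110-0.2376i)  (-0.0601-0.1284i)·(-0.3802-0.1422i)  (+0.3706+0.2385i)·(-0.1470+0.1539i)  (-0.0910-0.0010i)·(-0.0932-0.2178i)  (-0.2960+0.1816i)·(-0.2658+0.0000i)  (+0.2086-0.4217i)·(+0.0932-0.2178i)  (+0.0337+0.3300i)·(-0.1470-0.1539i)  (-0.0916-0.1173i)·(+0.3802-0.1422i)  (+0.0377+0.0136i)·(-0.0110+0.2376i)
Y_4^-2(R⁻¹ n̂) = -0.211643-0.120245i

Re=-0.2116 Im=-0.1202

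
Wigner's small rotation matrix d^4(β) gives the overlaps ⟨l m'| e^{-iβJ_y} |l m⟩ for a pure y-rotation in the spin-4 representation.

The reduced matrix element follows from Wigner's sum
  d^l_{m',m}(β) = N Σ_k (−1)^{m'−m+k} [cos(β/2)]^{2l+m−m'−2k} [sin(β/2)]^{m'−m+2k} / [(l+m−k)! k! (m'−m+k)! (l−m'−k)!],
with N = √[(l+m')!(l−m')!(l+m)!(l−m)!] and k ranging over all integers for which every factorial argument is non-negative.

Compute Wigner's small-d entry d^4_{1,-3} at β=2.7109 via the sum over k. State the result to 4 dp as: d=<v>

d=-0.2899

d^4_{1,-3}(β=2.7109) via Wigner's sum:
Half-angle: c=0.213686, s=0.976902. N=√(120·6·1·5040)=1904.940944
k∈{0,1} keeps every argument non-negative
  k=0: (−1)^4·1904.9409/(144)·0.2137^4·0.9769^4 = +0.025120
  k=1: (−1)^5·1904.9409/(240)·0.2137^2·0.9769^6 = -0.315013
d^4_{1,-3}(2.7109) = +0.025120 -0.315013 = -0.289893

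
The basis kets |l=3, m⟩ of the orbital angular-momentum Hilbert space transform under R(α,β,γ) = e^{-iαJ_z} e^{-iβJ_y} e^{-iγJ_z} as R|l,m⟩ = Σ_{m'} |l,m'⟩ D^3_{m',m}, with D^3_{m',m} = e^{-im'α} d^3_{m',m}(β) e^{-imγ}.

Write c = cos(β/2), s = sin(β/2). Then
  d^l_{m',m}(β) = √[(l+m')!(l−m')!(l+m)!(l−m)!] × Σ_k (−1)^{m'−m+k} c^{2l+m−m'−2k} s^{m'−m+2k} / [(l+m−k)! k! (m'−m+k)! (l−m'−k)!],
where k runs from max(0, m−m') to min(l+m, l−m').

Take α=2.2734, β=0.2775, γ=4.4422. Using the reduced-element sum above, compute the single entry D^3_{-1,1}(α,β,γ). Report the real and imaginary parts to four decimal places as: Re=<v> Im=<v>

D^3_{-1,1}(2.2734,0.2775,4.4422) = e^{-i·-1·2.2734}·d^3_{-1,1}(0.2775)·e^{-i·1·4.4422}. Compute d first:
c=cos(0.2775/2)=0.990390, s=sin(0.2775/2)=0.138305; N=√[2·24·24·2]=48.000000
k: max(0,(1)−(-1))=2 … min(3+(1),3−(-1))=4
  k=2: (−1)^0·48.0000/(8)·0.9904^4·0.1383^2 = +0.110421
  k=3: (−1)^1·48.0000/(6)·0.9904^2·0.1383^4 = -0.002871
  k=4: (−1)^2·48.0000/(48)·0.9904^0·0.1383^6 = +0.000007
d^3_{-1,1}(0.2775) = +0.110421 -0.002871 +0.000007 = +0.107557
Phases: e^{-i·(-1)·2.2734}=-0.646207+0.763162i, e^{-i·(1)·4.4422}=-0.266914+0.963720i ⇒ D=-0.060554-0.088892i

Re=-0.0606 Im=-0.0889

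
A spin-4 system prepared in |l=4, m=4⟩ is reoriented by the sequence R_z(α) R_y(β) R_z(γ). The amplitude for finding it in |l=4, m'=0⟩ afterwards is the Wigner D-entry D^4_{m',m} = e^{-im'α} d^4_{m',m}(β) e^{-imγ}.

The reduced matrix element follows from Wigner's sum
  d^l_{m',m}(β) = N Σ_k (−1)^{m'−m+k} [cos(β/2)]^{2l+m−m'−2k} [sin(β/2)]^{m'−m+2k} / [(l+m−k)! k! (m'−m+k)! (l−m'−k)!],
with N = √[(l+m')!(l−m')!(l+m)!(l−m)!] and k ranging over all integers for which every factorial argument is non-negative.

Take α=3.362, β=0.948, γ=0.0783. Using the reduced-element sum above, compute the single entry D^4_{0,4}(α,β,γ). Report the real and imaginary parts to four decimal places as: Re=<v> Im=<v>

Re=0.2165 Im=-0.0701

Split into d^4_{0,4}(β=0.948) × two z-phases.
Half-angle: c=0.889750, s=0.456449. N=√(24·24·40320·1)=4819.161753
Admissible k: 4..4 (factorial args all ≥0)
  k=4: (−1)^0·4819.1618/(576)·0.8897^4·0.4564^4 = +0.227609
d^4_{0,4}(0.948) = +0.227609
Phases: e^{-i·(0)·3.362}=+1.000000+0.000000i, e^{-i·(4)·0.0783}=+0.951353-0.308105i ⇒ D=+0.216536-0.070127i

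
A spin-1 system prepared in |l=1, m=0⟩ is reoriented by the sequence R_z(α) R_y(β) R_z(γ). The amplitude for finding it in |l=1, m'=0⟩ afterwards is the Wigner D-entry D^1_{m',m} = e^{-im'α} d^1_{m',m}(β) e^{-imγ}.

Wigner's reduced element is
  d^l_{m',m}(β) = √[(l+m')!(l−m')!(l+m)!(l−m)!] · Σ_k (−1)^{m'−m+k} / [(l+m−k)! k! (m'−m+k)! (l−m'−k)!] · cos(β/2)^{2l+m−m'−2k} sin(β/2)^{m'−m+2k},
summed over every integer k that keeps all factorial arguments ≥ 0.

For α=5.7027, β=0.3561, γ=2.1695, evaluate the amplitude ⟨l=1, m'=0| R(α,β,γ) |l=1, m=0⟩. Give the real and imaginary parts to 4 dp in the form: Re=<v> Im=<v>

Split into d^1_{0,0}(β=0.3561) × two z-phases.
With c≡cos(β/2)=0.984191 and s≡sin(β/2)=0.177111, N=[1·1·1·1]^{1/2}=1.000000
The bounds max(0,m−m')=0 and min(l+m,l−m')=1 give 2 terms
  k=0: (−1)^0·1.0000/(1)·0.9842^2·0.1771^0 = +0.968632
  k=1: (−1)^1·1.0000/(1)·0.9842^0·0.1771^2 = -0.031368
d^1_{0,0}(0.3561) = +0.968632 -0.031368 = +0.937264
Attach z-rotation phases: D = e^{-i(0)(5.7027)}·(+0.937264)·e^{-i(0)(2.1695)} = +0.937264+0.000000i

Re=0.9373 Im=0.0000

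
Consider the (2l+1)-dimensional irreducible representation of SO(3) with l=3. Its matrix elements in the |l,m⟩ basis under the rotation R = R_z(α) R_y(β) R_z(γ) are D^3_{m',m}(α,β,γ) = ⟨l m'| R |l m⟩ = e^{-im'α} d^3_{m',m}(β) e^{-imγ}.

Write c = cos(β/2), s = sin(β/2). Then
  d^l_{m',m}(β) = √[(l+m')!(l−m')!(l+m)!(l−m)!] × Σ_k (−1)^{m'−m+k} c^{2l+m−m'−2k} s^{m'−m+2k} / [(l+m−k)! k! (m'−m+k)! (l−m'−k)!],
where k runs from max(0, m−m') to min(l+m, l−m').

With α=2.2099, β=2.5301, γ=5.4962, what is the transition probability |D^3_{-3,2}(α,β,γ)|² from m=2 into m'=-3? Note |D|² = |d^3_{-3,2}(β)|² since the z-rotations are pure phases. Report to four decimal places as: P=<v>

D^3_{-3,2}(2.2099,2.5301,5.4962) = e^{-i·-3·2.2099}·d^3_{-3,2}(2.5301)·e^{-i·2·5.4962}. Compute d first:
With c≡cos(β/2)=0.301005 and s≡sin(β/2)=0.953623, N=[1·720·120·1]^{1/2}=293.938769
Admissible k: 5..5 (factorial args all ≥0)
  k=5: (−1)^0·293.9388/(120)·0.3010^1·0.9536^5 = +0.581476
d^3_{-3,2}(2.5301) = +0.581476
|D^3_{-3,2}|² = |d^3_{-3,2}(β)|² = (+0.581476)² = 0.338115 (the z-rotation phases have unit modulus)

P=0.3381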